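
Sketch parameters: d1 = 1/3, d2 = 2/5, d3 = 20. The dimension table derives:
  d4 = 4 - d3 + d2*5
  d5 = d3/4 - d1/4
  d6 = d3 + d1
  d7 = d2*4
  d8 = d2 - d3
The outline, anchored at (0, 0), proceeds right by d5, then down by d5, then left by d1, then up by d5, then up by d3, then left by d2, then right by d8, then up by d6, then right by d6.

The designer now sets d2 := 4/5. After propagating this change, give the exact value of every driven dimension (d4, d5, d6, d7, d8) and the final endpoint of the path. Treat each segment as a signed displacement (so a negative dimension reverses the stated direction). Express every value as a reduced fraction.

Apply edit: d2 := 4/5
  d4 = 4 - d3 + d2*5 = -12
  d5 = d3/4 - d1/4 = 59/12
  d6 = d3 + d1 = 61/3
  d7 = d2*4 = 16/5
  d8 = d2 - d3 = -96/5
Walk from origin (0, 0):
  seg 1: right by d5 = 59/12 → (59/12, 0)
  seg 2: down by d5 = 59/12 → (59/12, -59/12)
  seg 3: left by d1 = 1/3 → (55/12, -59/12)
  seg 4: up by d5 = 59/12 → (55/12, 0)
  seg 5: up by d3 = 20 → (55/12, 20)
  seg 6: left by d2 = 4/5 → (227/60, 20)
  seg 7: right by d8 = -96/5 → (-185/12, 20)
  seg 8: up by d6 = 61/3 → (-185/12, 121/3)
  seg 9: right by d6 = 61/3 → (59/12, 121/3)

d4 = -12
d5 = 59/12
d6 = 61/3
d7 = 16/5
d8 = -96/5
endpoint = (59/12, 121/3)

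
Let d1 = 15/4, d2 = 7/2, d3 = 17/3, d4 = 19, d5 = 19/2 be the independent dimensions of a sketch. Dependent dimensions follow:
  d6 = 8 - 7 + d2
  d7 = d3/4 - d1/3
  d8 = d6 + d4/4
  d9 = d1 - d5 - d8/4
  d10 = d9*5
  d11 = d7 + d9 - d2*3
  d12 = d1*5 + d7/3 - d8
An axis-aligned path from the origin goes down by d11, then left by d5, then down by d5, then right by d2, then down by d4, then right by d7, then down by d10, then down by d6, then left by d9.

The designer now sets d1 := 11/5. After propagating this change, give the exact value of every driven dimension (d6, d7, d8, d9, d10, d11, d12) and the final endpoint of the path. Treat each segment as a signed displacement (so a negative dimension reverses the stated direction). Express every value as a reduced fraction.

Apply edit: d1 := 11/5
  d6 = 8 - 7 + d2 = 9/2
  d7 = d3/4 - d1/3 = 41/60
  d8 = d6 + d4/4 = 37/4
  d9 = d1 - d5 - d8/4 = -769/80
  d10 = d9*5 = -769/16
  d11 = d7 + d9 - d2*3 = -4663/240
  d12 = d1*5 + d7/3 - d8 = 89/45
Walk from origin (0, 0):
  seg 1: down by d11 = -4663/240 → (0, 4663/240)
  seg 2: left by d5 = 19/2 → (-19/2, 4663/240)
  seg 3: down by d5 = 19/2 → (-19/2, 2383/240)
  seg 4: right by d2 = 7/2 → (-6, 2383/240)
  seg 5: down by d4 = 19 → (-6, -2177/240)
  seg 6: right by d7 = 41/60 → (-319/60, -2177/240)
  seg 7: down by d10 = -769/16 → (-319/60, 4679/120)
  seg 8: down by d6 = 9/2 → (-319/60, 4139/120)
  seg 9: left by d9 = -769/80 → (1031/240, 4139/120)

d6 = 9/2
d7 = 41/60
d8 = 37/4
d9 = -769/80
d10 = -769/16
d11 = -4663/240
d12 = 89/45
endpoint = (1031/240, 4139/120)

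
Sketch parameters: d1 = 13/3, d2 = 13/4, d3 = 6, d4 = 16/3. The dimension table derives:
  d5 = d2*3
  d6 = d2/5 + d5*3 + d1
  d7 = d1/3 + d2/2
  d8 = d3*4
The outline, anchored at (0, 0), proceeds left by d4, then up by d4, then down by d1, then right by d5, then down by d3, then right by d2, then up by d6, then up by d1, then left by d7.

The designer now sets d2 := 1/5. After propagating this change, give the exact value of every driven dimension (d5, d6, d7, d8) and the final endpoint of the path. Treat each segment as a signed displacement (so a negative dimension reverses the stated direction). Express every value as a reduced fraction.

Apply edit: d2 := 1/5
  d5 = d2*3 = 3/5
  d6 = d2/5 + d5*3 + d1 = 463/75
  d7 = d1/3 + d2/2 = 139/90
  d8 = d3*4 = 24
Walk from origin (0, 0):
  seg 1: left by d4 = 16/3 → (-16/3, 0)
  seg 2: up by d4 = 16/3 → (-16/3, 16/3)
  seg 3: down by d1 = 13/3 → (-16/3, 1)
  seg 4: right by d5 = 3/5 → (-71/15, 1)
  seg 5: down by d3 = 6 → (-71/15, -5)
  seg 6: right by d2 = 1/5 → (-68/15, -5)
  seg 7: up by d6 = 463/75 → (-68/15, 88/75)
  seg 8: up by d1 = 13/3 → (-68/15, 413/75)
  seg 9: left by d7 = 139/90 → (-547/90, 413/75)

d5 = 3/5
d6 = 463/75
d7 = 139/90
d8 = 24
endpoint = (-547/90, 413/75)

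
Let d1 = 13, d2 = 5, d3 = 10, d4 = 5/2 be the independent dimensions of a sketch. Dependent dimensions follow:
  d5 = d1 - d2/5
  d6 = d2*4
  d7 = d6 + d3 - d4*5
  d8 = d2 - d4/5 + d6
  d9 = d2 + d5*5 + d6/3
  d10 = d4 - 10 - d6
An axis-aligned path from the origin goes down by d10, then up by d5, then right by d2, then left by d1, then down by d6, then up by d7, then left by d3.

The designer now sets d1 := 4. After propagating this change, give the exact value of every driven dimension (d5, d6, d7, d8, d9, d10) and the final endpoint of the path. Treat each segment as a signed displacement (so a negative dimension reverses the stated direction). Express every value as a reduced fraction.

d5 = 3
d6 = 20
d7 = 35/2
d8 = 49/2
d9 = 80/3
d10 = -55/2
endpoint = (-9, 28)

Apply edit: d1 := 4
  d5 = d1 - d2/5 = 3
  d6 = d2*4 = 20
  d7 = d6 + d3 - d4*5 = 35/2
  d8 = d2 - d4/5 + d6 = 49/2
  d9 = d2 + d5*5 + d6/3 = 80/3
  d10 = d4 - 10 - d6 = -55/2
Walk from origin (0, 0):
  seg 1: down by d10 = -55/2 → (0, 55/2)
  seg 2: up by d5 = 3 → (0, 61/2)
  seg 3: right by d2 = 5 → (5, 61/2)
  seg 4: left by d1 = 4 → (1, 61/2)
  seg 5: down by d6 = 20 → (1, 21/2)
  seg 6: up by d7 = 35/2 → (1, 28)
  seg 7: left by d3 = 10 → (-9, 28)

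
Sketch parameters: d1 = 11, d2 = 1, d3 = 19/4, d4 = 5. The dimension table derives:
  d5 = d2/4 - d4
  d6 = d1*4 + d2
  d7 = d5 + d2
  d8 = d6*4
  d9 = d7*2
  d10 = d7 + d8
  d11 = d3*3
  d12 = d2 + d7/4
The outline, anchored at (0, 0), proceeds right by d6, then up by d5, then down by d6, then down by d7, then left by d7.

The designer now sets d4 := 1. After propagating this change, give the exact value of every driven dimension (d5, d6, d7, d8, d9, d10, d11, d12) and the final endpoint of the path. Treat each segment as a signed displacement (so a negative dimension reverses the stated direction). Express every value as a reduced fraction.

Apply edit: d4 := 1
  d5 = d2/4 - d4 = -3/4
  d6 = d1*4 + d2 = 45
  d7 = d5 + d2 = 1/4
  d8 = d6*4 = 180
  d9 = d7*2 = 1/2
  d10 = d7 + d8 = 721/4
  d11 = d3*3 = 57/4
  d12 = d2 + d7/4 = 17/16
Walk from origin (0, 0):
  seg 1: right by d6 = 45 → (45, 0)
  seg 2: up by d5 = -3/4 → (45, -3/4)
  seg 3: down by d6 = 45 → (45, -183/4)
  seg 4: down by d7 = 1/4 → (45, -46)
  seg 5: left by d7 = 1/4 → (179/4, -46)

d5 = -3/4
d6 = 45
d7 = 1/4
d8 = 180
d9 = 1/2
d10 = 721/4
d11 = 57/4
d12 = 17/16
endpoint = (179/4, -46)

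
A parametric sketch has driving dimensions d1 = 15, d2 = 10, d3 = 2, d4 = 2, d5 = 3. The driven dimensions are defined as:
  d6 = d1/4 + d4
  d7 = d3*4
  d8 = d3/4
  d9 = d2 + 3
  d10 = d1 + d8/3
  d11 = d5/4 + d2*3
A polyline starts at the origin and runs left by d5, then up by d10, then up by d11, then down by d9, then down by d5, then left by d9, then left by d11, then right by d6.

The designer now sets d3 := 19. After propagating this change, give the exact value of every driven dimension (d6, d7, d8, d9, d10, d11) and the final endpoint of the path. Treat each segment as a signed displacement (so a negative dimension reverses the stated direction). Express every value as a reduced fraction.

Apply edit: d3 := 19
  d6 = d1/4 + d4 = 23/4
  d7 = d3*4 = 76
  d8 = d3/4 = 19/4
  d9 = d2 + 3 = 13
  d10 = d1 + d8/3 = 199/12
  d11 = d5/4 + d2*3 = 123/4
Walk from origin (0, 0):
  seg 1: left by d5 = 3 → (-3, 0)
  seg 2: up by d10 = 199/12 → (-3, 199/12)
  seg 3: up by d11 = 123/4 → (-3, 142/3)
  seg 4: down by d9 = 13 → (-3, 103/3)
  seg 5: down by d5 = 3 → (-3, 94/3)
  seg 6: left by d9 = 13 → (-16, 94/3)
  seg 7: left by d11 = 123/4 → (-187/4, 94/3)
  seg 8: right by d6 = 23/4 → (-41, 94/3)

d6 = 23/4
d7 = 76
d8 = 19/4
d9 = 13
d10 = 199/12
d11 = 123/4
endpoint = (-41, 94/3)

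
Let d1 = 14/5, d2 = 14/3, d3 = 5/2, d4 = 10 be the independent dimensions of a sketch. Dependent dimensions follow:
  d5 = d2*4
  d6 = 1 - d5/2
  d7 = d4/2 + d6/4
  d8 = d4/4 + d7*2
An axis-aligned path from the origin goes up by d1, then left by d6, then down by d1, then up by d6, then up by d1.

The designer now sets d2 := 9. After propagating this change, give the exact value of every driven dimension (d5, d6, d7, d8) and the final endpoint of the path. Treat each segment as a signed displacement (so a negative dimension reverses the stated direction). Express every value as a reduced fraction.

Apply edit: d2 := 9
  d5 = d2*4 = 36
  d6 = 1 - d5/2 = -17
  d7 = d4/2 + d6/4 = 3/4
  d8 = d4/4 + d7*2 = 4
Walk from origin (0, 0):
  seg 1: up by d1 = 14/5 → (0, 14/5)
  seg 2: left by d6 = -17 → (17, 14/5)
  seg 3: down by d1 = 14/5 → (17, 0)
  seg 4: up by d6 = -17 → (17, -17)
  seg 5: up by d1 = 14/5 → (17, -71/5)

d5 = 36
d6 = -17
d7 = 3/4
d8 = 4
endpoint = (17, -71/5)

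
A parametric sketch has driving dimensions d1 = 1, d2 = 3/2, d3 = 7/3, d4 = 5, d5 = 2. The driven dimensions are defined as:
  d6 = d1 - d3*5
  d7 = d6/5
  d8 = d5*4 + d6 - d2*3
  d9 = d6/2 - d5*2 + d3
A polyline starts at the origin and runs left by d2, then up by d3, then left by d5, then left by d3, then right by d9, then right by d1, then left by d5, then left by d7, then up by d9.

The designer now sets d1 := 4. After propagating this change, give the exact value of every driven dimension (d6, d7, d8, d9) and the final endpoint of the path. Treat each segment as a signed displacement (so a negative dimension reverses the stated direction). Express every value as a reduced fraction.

d6 = -23/3
d7 = -23/15
d8 = -25/6
d9 = -11/2
endpoint = (-39/5, -19/6)

Apply edit: d1 := 4
  d6 = d1 - d3*5 = -23/3
  d7 = d6/5 = -23/15
  d8 = d5*4 + d6 - d2*3 = -25/6
  d9 = d6/2 - d5*2 + d3 = -11/2
Walk from origin (0, 0):
  seg 1: left by d2 = 3/2 → (-3/2, 0)
  seg 2: up by d3 = 7/3 → (-3/2, 7/3)
  seg 3: left by d5 = 2 → (-7/2, 7/3)
  seg 4: left by d3 = 7/3 → (-35/6, 7/3)
  seg 5: right by d9 = -11/2 → (-34/3, 7/3)
  seg 6: right by d1 = 4 → (-22/3, 7/3)
  seg 7: left by d5 = 2 → (-28/3, 7/3)
  seg 8: left by d7 = -23/15 → (-39/5, 7/3)
  seg 9: up by d9 = -11/2 → (-39/5, -19/6)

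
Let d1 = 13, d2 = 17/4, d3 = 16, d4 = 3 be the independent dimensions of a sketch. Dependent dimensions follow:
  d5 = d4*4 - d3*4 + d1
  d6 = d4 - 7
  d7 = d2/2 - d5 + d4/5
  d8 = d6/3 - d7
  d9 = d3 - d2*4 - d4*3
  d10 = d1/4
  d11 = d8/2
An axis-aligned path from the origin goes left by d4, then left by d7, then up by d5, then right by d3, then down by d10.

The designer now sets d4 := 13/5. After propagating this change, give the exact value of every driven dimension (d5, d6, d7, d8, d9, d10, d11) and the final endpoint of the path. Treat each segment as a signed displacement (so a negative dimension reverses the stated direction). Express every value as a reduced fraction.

d5 = -203/5
d6 = -22/5
d7 = 8649/200
d8 = -26827/600
d9 = -44/5
d10 = 13/4
d11 = -26827/1200
endpoint = (-5969/200, -877/20)

Apply edit: d4 := 13/5
  d5 = d4*4 - d3*4 + d1 = -203/5
  d6 = d4 - 7 = -22/5
  d7 = d2/2 - d5 + d4/5 = 8649/200
  d8 = d6/3 - d7 = -26827/600
  d9 = d3 - d2*4 - d4*3 = -44/5
  d10 = d1/4 = 13/4
  d11 = d8/2 = -26827/1200
Walk from origin (0, 0):
  seg 1: left by d4 = 13/5 → (-13/5, 0)
  seg 2: left by d7 = 8649/200 → (-9169/200, 0)
  seg 3: up by d5 = -203/5 → (-9169/200, -203/5)
  seg 4: right by d3 = 16 → (-5969/200, -203/5)
  seg 5: down by d10 = 13/4 → (-5969/200, -877/20)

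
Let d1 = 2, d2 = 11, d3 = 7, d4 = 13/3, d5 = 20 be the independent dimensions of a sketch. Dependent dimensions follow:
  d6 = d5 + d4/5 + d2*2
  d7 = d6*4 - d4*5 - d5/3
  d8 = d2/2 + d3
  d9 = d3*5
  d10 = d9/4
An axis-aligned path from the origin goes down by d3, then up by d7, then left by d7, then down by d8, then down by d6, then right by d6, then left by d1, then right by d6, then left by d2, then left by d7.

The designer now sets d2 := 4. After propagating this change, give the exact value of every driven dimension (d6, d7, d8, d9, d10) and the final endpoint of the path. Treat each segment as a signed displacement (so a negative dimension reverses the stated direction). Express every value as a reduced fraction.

Apply edit: d2 := 4
  d6 = d5 + d4/5 + d2*2 = 433/15
  d7 = d6*4 - d4*5 - d5/3 = 1307/15
  d8 = d2/2 + d3 = 9
  d9 = d3*5 = 35
  d10 = d9/4 = 35/4
Walk from origin (0, 0):
  seg 1: down by d3 = 7 → (0, -7)
  seg 2: up by d7 = 1307/15 → (0, 1202/15)
  seg 3: left by d7 = 1307/15 → (-1307/15, 1202/15)
  seg 4: down by d8 = 9 → (-1307/15, 1067/15)
  seg 5: down by d6 = 433/15 → (-1307/15, 634/15)
  seg 6: right by d6 = 433/15 → (-874/15, 634/15)
  seg 7: left by d1 = 2 → (-904/15, 634/15)
  seg 8: right by d6 = 433/15 → (-157/5, 634/15)
  seg 9: left by d2 = 4 → (-177/5, 634/15)
  seg 10: left by d7 = 1307/15 → (-1838/15, 634/15)

d6 = 433/15
d7 = 1307/15
d8 = 9
d9 = 35
d10 = 35/4
endpoint = (-1838/15, 634/15)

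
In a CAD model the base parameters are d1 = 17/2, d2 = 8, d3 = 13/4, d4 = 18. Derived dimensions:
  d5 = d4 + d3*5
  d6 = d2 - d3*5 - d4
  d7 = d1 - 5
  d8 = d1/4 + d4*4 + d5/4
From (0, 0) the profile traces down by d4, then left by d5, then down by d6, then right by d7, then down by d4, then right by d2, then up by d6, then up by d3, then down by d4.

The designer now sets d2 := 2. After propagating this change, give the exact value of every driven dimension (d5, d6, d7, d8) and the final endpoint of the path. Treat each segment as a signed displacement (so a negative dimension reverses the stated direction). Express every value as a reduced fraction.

d5 = 137/4
d6 = -129/4
d7 = 7/2
d8 = 1323/16
endpoint = (-115/4, -203/4)

Apply edit: d2 := 2
  d5 = d4 + d3*5 = 137/4
  d6 = d2 - d3*5 - d4 = -129/4
  d7 = d1 - 5 = 7/2
  d8 = d1/4 + d4*4 + d5/4 = 1323/16
Walk from origin (0, 0):
  seg 1: down by d4 = 18 → (0, -18)
  seg 2: left by d5 = 137/4 → (-137/4, -18)
  seg 3: down by d6 = -129/4 → (-137/4, 57/4)
  seg 4: right by d7 = 7/2 → (-123/4, 57/4)
  seg 5: down by d4 = 18 → (-123/4, -15/4)
  seg 6: right by d2 = 2 → (-115/4, -15/4)
  seg 7: up by d6 = -129/4 → (-115/4, -36)
  seg 8: up by d3 = 13/4 → (-115/4, -131/4)
  seg 9: down by d4 = 18 → (-115/4, -203/4)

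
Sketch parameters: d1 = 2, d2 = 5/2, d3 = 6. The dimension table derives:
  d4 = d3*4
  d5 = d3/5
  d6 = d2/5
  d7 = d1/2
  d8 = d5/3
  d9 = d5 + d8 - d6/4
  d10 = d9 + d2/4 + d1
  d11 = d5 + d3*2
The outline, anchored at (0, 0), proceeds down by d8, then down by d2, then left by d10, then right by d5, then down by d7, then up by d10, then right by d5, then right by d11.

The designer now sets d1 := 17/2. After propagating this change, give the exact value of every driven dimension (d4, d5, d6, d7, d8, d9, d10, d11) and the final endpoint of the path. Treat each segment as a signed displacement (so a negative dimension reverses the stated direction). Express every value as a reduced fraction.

Apply edit: d1 := 17/2
  d4 = d3*4 = 24
  d5 = d3/5 = 6/5
  d6 = d2/5 = 1/2
  d7 = d1/2 = 17/4
  d8 = d5/3 = 2/5
  d9 = d5 + d8 - d6/4 = 59/40
  d10 = d9 + d2/4 + d1 = 53/5
  d11 = d5 + d3*2 = 66/5
Walk from origin (0, 0):
  seg 1: down by d8 = 2/5 → (0, -2/5)
  seg 2: down by d2 = 5/2 → (0, -29/10)
  seg 3: left by d10 = 53/5 → (-53/5, -29/10)
  seg 4: right by d5 = 6/5 → (-47/5, -29/10)
  seg 5: down by d7 = 17/4 → (-47/5, -143/20)
  seg 6: up by d10 = 53/5 → (-47/5, 69/20)
  seg 7: right by d5 = 6/5 → (-41/5, 69/20)
  seg 8: right by d11 = 66/5 → (5, 69/20)

d4 = 24
d5 = 6/5
d6 = 1/2
d7 = 17/4
d8 = 2/5
d9 = 59/40
d10 = 53/5
d11 = 66/5
endpoint = (5, 69/20)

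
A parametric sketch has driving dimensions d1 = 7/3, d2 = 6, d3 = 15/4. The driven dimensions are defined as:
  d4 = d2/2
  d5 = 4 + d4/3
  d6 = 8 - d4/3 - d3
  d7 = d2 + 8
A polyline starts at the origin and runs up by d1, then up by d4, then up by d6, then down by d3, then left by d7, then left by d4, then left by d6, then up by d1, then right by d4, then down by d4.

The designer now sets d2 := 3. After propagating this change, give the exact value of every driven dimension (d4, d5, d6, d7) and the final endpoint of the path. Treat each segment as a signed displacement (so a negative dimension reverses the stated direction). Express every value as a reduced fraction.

d4 = 3/2
d5 = 9/2
d6 = 15/4
d7 = 11
endpoint = (-59/4, 14/3)

Apply edit: d2 := 3
  d4 = d2/2 = 3/2
  d5 = 4 + d4/3 = 9/2
  d6 = 8 - d4/3 - d3 = 15/4
  d7 = d2 + 8 = 11
Walk from origin (0, 0):
  seg 1: up by d1 = 7/3 → (0, 7/3)
  seg 2: up by d4 = 3/2 → (0, 23/6)
  seg 3: up by d6 = 15/4 → (0, 91/12)
  seg 4: down by d3 = 15/4 → (0, 23/6)
  seg 5: left by d7 = 11 → (-11, 23/6)
  seg 6: left by d4 = 3/2 → (-25/2, 23/6)
  seg 7: left by d6 = 15/4 → (-65/4, 23/6)
  seg 8: up by d1 = 7/3 → (-65/4, 37/6)
  seg 9: right by d4 = 3/2 → (-59/4, 37/6)
  seg 10: down by d4 = 3/2 → (-59/4, 14/3)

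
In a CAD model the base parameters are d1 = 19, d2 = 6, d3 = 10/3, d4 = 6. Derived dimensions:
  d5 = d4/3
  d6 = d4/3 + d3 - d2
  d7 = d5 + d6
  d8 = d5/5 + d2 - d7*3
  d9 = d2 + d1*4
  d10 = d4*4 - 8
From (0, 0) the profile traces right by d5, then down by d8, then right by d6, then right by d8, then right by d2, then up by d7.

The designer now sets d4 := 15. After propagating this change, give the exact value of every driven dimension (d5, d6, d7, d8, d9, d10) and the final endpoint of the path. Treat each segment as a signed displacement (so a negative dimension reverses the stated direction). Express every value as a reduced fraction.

Apply edit: d4 := 15
  d5 = d4/3 = 5
  d6 = d4/3 + d3 - d2 = 7/3
  d7 = d5 + d6 = 22/3
  d8 = d5/5 + d2 - d7*3 = -15
  d9 = d2 + d1*4 = 82
  d10 = d4*4 - 8 = 52
Walk from origin (0, 0):
  seg 1: right by d5 = 5 → (5, 0)
  seg 2: down by d8 = -15 → (5, 15)
  seg 3: right by d6 = 7/3 → (22/3, 15)
  seg 4: right by d8 = -15 → (-23/3, 15)
  seg 5: right by d2 = 6 → (-5/3, 15)
  seg 6: up by d7 = 22/3 → (-5/3, 67/3)

d5 = 5
d6 = 7/3
d7 = 22/3
d8 = -15
d9 = 82
d10 = 52
endpoint = (-5/3, 67/3)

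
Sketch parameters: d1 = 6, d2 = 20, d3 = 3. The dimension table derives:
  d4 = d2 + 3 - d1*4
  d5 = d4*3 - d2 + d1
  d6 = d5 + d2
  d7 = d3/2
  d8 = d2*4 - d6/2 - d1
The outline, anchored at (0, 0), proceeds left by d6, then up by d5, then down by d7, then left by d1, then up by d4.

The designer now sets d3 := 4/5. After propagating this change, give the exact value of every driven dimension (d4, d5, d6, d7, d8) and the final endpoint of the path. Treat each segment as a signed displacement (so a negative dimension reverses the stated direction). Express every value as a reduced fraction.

Apply edit: d3 := 4/5
  d4 = d2 + 3 - d1*4 = -1
  d5 = d4*3 - d2 + d1 = -17
  d6 = d5 + d2 = 3
  d7 = d3/2 = 2/5
  d8 = d2*4 - d6/2 - d1 = 145/2
Walk from origin (0, 0):
  seg 1: left by d6 = 3 → (-3, 0)
  seg 2: up by d5 = -17 → (-3, -17)
  seg 3: down by d7 = 2/5 → (-3, -87/5)
  seg 4: left by d1 = 6 → (-9, -87/5)
  seg 5: up by d4 = -1 → (-9, -92/5)

d4 = -1
d5 = -17
d6 = 3
d7 = 2/5
d8 = 145/2
endpoint = (-9, -92/5)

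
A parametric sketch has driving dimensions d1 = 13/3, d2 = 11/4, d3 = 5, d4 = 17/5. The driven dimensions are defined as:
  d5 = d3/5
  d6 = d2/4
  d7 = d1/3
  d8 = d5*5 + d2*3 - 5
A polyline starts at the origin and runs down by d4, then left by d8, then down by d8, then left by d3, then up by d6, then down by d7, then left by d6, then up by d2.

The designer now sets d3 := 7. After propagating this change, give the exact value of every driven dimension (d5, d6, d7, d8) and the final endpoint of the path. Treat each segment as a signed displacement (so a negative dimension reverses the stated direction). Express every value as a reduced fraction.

Apply edit: d3 := 7
  d5 = d3/5 = 7/5
  d6 = d2/4 = 11/16
  d7 = d1/3 = 13/9
  d8 = d5*5 + d2*3 - 5 = 41/4
Walk from origin (0, 0):
  seg 1: down by d4 = 17/5 → (0, -17/5)
  seg 2: left by d8 = 41/4 → (-41/4, -17/5)
  seg 3: down by d8 = 41/4 → (-41/4, -273/20)
  seg 4: left by d3 = 7 → (-69/4, -273/20)
  seg 5: up by d6 = 11/16 → (-69/4, -1037/80)
  seg 6: down by d7 = 13/9 → (-69/4, -10373/720)
  seg 7: left by d6 = 11/16 → (-287/16, -10373/720)
  seg 8: up by d2 = 11/4 → (-287/16, -8393/720)

d5 = 7/5
d6 = 11/16
d7 = 13/9
d8 = 41/4
endpoint = (-287/16, -8393/720)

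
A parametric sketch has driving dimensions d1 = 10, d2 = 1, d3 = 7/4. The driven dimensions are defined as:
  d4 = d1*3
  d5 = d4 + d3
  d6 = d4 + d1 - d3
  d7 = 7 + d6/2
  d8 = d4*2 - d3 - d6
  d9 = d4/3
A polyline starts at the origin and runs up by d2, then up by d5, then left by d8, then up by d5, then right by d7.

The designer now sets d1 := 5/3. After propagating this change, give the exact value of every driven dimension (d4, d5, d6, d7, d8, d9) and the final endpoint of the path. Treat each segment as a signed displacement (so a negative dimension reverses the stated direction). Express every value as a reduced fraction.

d4 = 5
d5 = 27/4
d6 = 59/12
d7 = 227/24
d8 = 10/3
d9 = 5/3
endpoint = (49/8, 29/2)

Apply edit: d1 := 5/3
  d4 = d1*3 = 5
  d5 = d4 + d3 = 27/4
  d6 = d4 + d1 - d3 = 59/12
  d7 = 7 + d6/2 = 227/24
  d8 = d4*2 - d3 - d6 = 10/3
  d9 = d4/3 = 5/3
Walk from origin (0, 0):
  seg 1: up by d2 = 1 → (0, 1)
  seg 2: up by d5 = 27/4 → (0, 31/4)
  seg 3: left by d8 = 10/3 → (-10/3, 31/4)
  seg 4: up by d5 = 27/4 → (-10/3, 29/2)
  seg 5: right by d7 = 227/24 → (49/8, 29/2)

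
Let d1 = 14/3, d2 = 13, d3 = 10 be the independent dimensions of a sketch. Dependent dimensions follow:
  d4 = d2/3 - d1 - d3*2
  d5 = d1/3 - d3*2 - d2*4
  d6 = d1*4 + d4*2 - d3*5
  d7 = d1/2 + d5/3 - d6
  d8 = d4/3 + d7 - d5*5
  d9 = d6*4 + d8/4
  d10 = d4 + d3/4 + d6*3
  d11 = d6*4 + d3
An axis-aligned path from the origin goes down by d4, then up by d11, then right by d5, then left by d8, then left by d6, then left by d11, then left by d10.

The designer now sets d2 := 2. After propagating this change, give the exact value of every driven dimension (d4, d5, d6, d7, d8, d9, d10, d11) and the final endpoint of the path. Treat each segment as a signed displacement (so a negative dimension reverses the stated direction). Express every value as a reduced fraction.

Apply edit: d2 := 2
  d4 = d2/3 - d1 - d3*2 = -24
  d5 = d1/3 - d3*2 - d2*4 = -238/9
  d6 = d1*4 + d4*2 - d3*5 = -238/3
  d7 = d1/2 + d5/3 - d6 = 1967/27
  d8 = d4/3 + d7 - d5*5 = 5321/27
  d9 = d6*4 + d8/4 = -28951/108
  d10 = d4 + d3/4 + d6*3 = -519/2
  d11 = d6*4 + d3 = -922/3
Walk from origin (0, 0):
  seg 1: down by d4 = -24 → (0, 24)
  seg 2: up by d11 = -922/3 → (0, -850/3)
  seg 3: right by d5 = -238/9 → (-238/9, -850/3)
  seg 4: left by d8 = 5321/27 → (-6035/27, -850/3)
  seg 5: left by d6 = -238/3 → (-3893/27, -850/3)
  seg 6: left by d11 = -922/3 → (4405/27, -850/3)
  seg 7: left by d10 = -519/2 → (22823/54, -850/3)

d4 = -24
d5 = -238/9
d6 = -238/3
d7 = 1967/27
d8 = 5321/27
d9 = -28951/108
d10 = -519/2
d11 = -922/3
endpoint = (22823/54, -850/3)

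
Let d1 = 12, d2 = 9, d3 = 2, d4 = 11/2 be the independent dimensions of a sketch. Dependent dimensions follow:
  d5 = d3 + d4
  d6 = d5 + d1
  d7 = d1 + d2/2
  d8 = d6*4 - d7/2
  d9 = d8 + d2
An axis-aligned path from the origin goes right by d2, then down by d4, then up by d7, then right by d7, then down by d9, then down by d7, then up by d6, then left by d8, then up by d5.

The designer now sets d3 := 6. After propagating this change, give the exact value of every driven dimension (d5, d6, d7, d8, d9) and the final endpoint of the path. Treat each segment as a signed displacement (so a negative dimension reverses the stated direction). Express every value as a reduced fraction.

d5 = 23/2
d6 = 47/2
d7 = 33/2
d8 = 343/4
d9 = 379/4
endpoint = (-241/4, -261/4)

Apply edit: d3 := 6
  d5 = d3 + d4 = 23/2
  d6 = d5 + d1 = 47/2
  d7 = d1 + d2/2 = 33/2
  d8 = d6*4 - d7/2 = 343/4
  d9 = d8 + d2 = 379/4
Walk from origin (0, 0):
  seg 1: right by d2 = 9 → (9, 0)
  seg 2: down by d4 = 11/2 → (9, -11/2)
  seg 3: up by d7 = 33/2 → (9, 11)
  seg 4: right by d7 = 33/2 → (51/2, 11)
  seg 5: down by d9 = 379/4 → (51/2, -335/4)
  seg 6: down by d7 = 33/2 → (51/2, -401/4)
  seg 7: up by d6 = 47/2 → (51/2, -307/4)
  seg 8: left by d8 = 343/4 → (-241/4, -307/4)
  seg 9: up by d5 = 23/2 → (-241/4, -261/4)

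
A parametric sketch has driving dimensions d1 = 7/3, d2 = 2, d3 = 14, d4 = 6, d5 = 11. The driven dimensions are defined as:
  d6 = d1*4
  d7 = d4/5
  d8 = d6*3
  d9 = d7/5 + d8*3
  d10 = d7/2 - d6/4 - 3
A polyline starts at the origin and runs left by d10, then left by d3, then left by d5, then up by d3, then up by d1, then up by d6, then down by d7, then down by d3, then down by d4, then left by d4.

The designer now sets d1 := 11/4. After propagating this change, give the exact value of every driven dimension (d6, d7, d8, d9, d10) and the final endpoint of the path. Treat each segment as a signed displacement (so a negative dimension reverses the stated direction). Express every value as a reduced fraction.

d6 = 11
d7 = 6/5
d8 = 33
d9 = 2481/25
d10 = -103/20
endpoint = (-517/20, 131/20)

Apply edit: d1 := 11/4
  d6 = d1*4 = 11
  d7 = d4/5 = 6/5
  d8 = d6*3 = 33
  d9 = d7/5 + d8*3 = 2481/25
  d10 = d7/2 - d6/4 - 3 = -103/20
Walk from origin (0, 0):
  seg 1: left by d10 = -103/20 → (103/20, 0)
  seg 2: left by d3 = 14 → (-177/20, 0)
  seg 3: left by d5 = 11 → (-397/20, 0)
  seg 4: up by d3 = 14 → (-397/20, 14)
  seg 5: up by d1 = 11/4 → (-397/20, 67/4)
  seg 6: up by d6 = 11 → (-397/20, 111/4)
  seg 7: down by d7 = 6/5 → (-397/20, 531/20)
  seg 8: down by d3 = 14 → (-397/20, 251/20)
  seg 9: down by d4 = 6 → (-397/20, 131/20)
  seg 10: left by d4 = 6 → (-517/20, 131/20)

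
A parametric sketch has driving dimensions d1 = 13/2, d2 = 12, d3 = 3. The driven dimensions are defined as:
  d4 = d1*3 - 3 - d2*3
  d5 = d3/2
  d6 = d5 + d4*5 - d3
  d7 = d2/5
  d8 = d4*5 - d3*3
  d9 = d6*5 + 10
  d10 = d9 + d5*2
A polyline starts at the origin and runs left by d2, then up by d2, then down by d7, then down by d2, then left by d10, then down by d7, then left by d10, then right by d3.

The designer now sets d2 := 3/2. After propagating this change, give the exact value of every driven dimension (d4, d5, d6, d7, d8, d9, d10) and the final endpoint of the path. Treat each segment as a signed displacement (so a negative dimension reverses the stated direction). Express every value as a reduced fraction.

Apply edit: d2 := 3/2
  d4 = d1*3 - 3 - d2*3 = 12
  d5 = d3/2 = 3/2
  d6 = d5 + d4*5 - d3 = 117/2
  d7 = d2/5 = 3/10
  d8 = d4*5 - d3*3 = 51
  d9 = d6*5 + 10 = 605/2
  d10 = d9 + d5*2 = 611/2
Walk from origin (0, 0):
  seg 1: left by d2 = 3/2 → (-3/2, 0)
  seg 2: up by d2 = 3/2 → (-3/2, 3/2)
  seg 3: down by d7 = 3/10 → (-3/2, 6/5)
  seg 4: down by d2 = 3/2 → (-3/2, -3/10)
  seg 5: left by d10 = 611/2 → (-307, -3/10)
  seg 6: down by d7 = 3/10 → (-307, -3/5)
  seg 7: left by d10 = 611/2 → (-1225/2, -3/5)
  seg 8: right by d3 = 3 → (-1219/2, -3/5)

d4 = 12
d5 = 3/2
d6 = 117/2
d7 = 3/10
d8 = 51
d9 = 605/2
d10 = 611/2
endpoint = (-1219/2, -3/5)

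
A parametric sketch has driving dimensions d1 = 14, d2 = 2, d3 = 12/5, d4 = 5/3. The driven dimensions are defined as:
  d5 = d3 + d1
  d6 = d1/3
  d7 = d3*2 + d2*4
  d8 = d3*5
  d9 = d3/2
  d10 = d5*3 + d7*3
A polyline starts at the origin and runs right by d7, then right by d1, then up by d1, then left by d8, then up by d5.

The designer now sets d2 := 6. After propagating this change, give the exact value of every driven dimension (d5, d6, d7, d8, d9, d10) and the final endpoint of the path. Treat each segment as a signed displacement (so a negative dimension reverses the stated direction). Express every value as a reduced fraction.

d5 = 82/5
d6 = 14/3
d7 = 144/5
d8 = 12
d9 = 6/5
d10 = 678/5
endpoint = (154/5, 152/5)

Apply edit: d2 := 6
  d5 = d3 + d1 = 82/5
  d6 = d1/3 = 14/3
  d7 = d3*2 + d2*4 = 144/5
  d8 = d3*5 = 12
  d9 = d3/2 = 6/5
  d10 = d5*3 + d7*3 = 678/5
Walk from origin (0, 0):
  seg 1: right by d7 = 144/5 → (144/5, 0)
  seg 2: right by d1 = 14 → (214/5, 0)
  seg 3: up by d1 = 14 → (214/5, 14)
  seg 4: left by d8 = 12 → (154/5, 14)
  seg 5: up by d5 = 82/5 → (154/5, 152/5)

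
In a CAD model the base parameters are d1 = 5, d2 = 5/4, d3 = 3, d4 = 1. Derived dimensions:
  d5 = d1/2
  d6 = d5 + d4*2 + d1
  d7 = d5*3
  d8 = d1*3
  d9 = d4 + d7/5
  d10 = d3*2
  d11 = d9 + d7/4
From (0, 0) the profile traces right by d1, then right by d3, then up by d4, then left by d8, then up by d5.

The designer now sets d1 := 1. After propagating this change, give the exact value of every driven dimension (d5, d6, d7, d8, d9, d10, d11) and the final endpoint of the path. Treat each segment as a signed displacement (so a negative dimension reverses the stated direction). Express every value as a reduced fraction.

Apply edit: d1 := 1
  d5 = d1/2 = 1/2
  d6 = d5 + d4*2 + d1 = 7/2
  d7 = d5*3 = 3/2
  d8 = d1*3 = 3
  d9 = d4 + d7/5 = 13/10
  d10 = d3*2 = 6
  d11 = d9 + d7/4 = 67/40
Walk from origin (0, 0):
  seg 1: right by d1 = 1 → (1, 0)
  seg 2: right by d3 = 3 → (4, 0)
  seg 3: up by d4 = 1 → (4, 1)
  seg 4: left by d8 = 3 → (1, 1)
  seg 5: up by d5 = 1/2 → (1, 3/2)

d5 = 1/2
d6 = 7/2
d7 = 3/2
d8 = 3
d9 = 13/10
d10 = 6
d11 = 67/40
endpoint = (1, 3/2)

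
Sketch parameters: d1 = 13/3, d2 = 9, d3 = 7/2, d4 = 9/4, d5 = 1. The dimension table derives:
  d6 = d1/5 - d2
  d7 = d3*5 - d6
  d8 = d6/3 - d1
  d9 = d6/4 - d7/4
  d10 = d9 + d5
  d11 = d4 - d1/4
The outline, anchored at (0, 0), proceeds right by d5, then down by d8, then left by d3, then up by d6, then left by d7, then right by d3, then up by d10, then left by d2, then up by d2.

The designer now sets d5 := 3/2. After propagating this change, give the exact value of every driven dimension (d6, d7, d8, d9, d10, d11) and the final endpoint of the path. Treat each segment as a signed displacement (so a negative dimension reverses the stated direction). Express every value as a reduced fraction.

Apply edit: d5 := 3/2
  d6 = d1/5 - d2 = -122/15
  d7 = d3*5 - d6 = 769/30
  d8 = d6/3 - d1 = -317/45
  d9 = d6/4 - d7/4 = -1013/120
  d10 = d9 + d5 = -833/120
  d11 = d4 - d1/4 = 7/6
Walk from origin (0, 0):
  seg 1: right by d5 = 3/2 → (3/2, 0)
  seg 2: down by d8 = -317/45 → (3/2, 317/45)
  seg 3: left by d3 = 7/2 → (-2, 317/45)
  seg 4: up by d6 = -122/15 → (-2, -49/45)
  seg 5: left by d7 = 769/30 → (-829/30, -49/45)
  seg 6: right by d3 = 7/2 → (-362/15, -49/45)
  seg 7: up by d10 = -833/120 → (-362/15, -2891/360)
  seg 8: left by d2 = 9 → (-497/15, -2891/360)
  seg 9: up by d2 = 9 → (-497/15, 349/360)

d6 = -122/15
d7 = 769/30
d8 = -317/45
d9 = -1013/120
d10 = -833/120
d11 = 7/6
endpoint = (-497/15, 349/360)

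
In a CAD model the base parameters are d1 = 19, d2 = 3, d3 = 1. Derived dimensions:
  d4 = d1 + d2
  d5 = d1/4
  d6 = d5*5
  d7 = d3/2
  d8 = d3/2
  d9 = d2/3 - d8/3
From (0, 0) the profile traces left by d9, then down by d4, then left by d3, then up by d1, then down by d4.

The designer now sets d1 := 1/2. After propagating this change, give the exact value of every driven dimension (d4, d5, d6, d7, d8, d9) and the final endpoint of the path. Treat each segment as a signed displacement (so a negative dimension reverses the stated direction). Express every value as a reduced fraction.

Apply edit: d1 := 1/2
  d4 = d1 + d2 = 7/2
  d5 = d1/4 = 1/8
  d6 = d5*5 = 5/8
  d7 = d3/2 = 1/2
  d8 = d3/2 = 1/2
  d9 = d2/3 - d8/3 = 5/6
Walk from origin (0, 0):
  seg 1: left by d9 = 5/6 → (-5/6, 0)
  seg 2: down by d4 = 7/2 → (-5/6, -7/2)
  seg 3: left by d3 = 1 → (-11/6, -7/2)
  seg 4: up by d1 = 1/2 → (-11/6, -3)
  seg 5: down by d4 = 7/2 → (-11/6, -13/2)

d4 = 7/2
d5 = 1/8
d6 = 5/8
d7 = 1/2
d8 = 1/2
d9 = 5/6
endpoint = (-11/6, -13/2)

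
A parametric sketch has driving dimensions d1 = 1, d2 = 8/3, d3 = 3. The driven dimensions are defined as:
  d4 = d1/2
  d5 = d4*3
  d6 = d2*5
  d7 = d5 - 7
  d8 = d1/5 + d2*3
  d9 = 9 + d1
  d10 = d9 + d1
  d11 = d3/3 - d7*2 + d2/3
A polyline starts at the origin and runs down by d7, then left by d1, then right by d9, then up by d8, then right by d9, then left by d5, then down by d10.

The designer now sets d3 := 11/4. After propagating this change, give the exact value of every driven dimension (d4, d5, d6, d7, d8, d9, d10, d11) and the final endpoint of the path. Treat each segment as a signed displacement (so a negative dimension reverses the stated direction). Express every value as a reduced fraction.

Apply edit: d3 := 11/4
  d4 = d1/2 = 1/2
  d5 = d4*3 = 3/2
  d6 = d2*5 = 40/3
  d7 = d5 - 7 = -11/2
  d8 = d1/5 + d2*3 = 41/5
  d9 = 9 + d1 = 10
  d10 = d9 + d1 = 11
  d11 = d3/3 - d7*2 + d2/3 = 461/36
Walk from origin (0, 0):
  seg 1: down by d7 = -11/2 → (0, 11/2)
  seg 2: left by d1 = 1 → (-1, 11/2)
  seg 3: right by d9 = 10 → (9, 11/2)
  seg 4: up by d8 = 41/5 → (9, 137/10)
  seg 5: right by d9 = 10 → (19, 137/10)
  seg 6: left by d5 = 3/2 → (35/2, 137/10)
  seg 7: down by d10 = 11 → (35/2, 27/10)

d4 = 1/2
d5 = 3/2
d6 = 40/3
d7 = -11/2
d8 = 41/5
d9 = 10
d10 = 11
d11 = 461/36
endpoint = (35/2, 27/10)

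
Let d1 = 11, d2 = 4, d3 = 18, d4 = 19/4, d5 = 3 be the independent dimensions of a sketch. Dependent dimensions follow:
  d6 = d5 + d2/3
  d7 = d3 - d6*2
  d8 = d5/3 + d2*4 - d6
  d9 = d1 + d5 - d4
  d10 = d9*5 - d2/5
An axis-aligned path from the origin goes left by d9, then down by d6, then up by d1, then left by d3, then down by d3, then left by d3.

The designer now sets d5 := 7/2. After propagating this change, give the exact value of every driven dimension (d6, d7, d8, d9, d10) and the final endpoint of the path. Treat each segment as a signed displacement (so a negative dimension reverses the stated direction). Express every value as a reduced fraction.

Apply edit: d5 := 7/2
  d6 = d5 + d2/3 = 29/6
  d7 = d3 - d6*2 = 25/3
  d8 = d5/3 + d2*4 - d6 = 37/3
  d9 = d1 + d5 - d4 = 39/4
  d10 = d9*5 - d2/5 = 959/20
Walk from origin (0, 0):
  seg 1: left by d9 = 39/4 → (-39/4, 0)
  seg 2: down by d6 = 29/6 → (-39/4, -29/6)
  seg 3: up by d1 = 11 → (-39/4, 37/6)
  seg 4: left by d3 = 18 → (-111/4, 37/6)
  seg 5: down by d3 = 18 → (-111/4, -71/6)
  seg 6: left by d3 = 18 → (-183/4, -71/6)

d6 = 29/6
d7 = 25/3
d8 = 37/3
d9 = 39/4
d10 = 959/20
endpoint = (-183/4, -71/6)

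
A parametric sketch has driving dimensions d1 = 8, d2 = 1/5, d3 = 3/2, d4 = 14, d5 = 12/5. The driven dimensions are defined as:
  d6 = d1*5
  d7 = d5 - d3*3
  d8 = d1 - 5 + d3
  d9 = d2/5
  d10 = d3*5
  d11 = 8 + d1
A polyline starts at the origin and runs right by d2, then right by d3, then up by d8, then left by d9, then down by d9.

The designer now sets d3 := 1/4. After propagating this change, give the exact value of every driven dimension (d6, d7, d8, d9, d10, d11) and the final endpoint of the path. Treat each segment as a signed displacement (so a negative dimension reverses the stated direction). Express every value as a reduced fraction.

d6 = 40
d7 = 33/20
d8 = 13/4
d9 = 1/25
d10 = 5/4
d11 = 16
endpoint = (41/100, 321/100)

Apply edit: d3 := 1/4
  d6 = d1*5 = 40
  d7 = d5 - d3*3 = 33/20
  d8 = d1 - 5 + d3 = 13/4
  d9 = d2/5 = 1/25
  d10 = d3*5 = 5/4
  d11 = 8 + d1 = 16
Walk from origin (0, 0):
  seg 1: right by d2 = 1/5 → (1/5, 0)
  seg 2: right by d3 = 1/4 → (9/20, 0)
  seg 3: up by d8 = 13/4 → (9/20, 13/4)
  seg 4: left by d9 = 1/25 → (41/100, 13/4)
  seg 5: down by d9 = 1/25 → (41/100, 321/100)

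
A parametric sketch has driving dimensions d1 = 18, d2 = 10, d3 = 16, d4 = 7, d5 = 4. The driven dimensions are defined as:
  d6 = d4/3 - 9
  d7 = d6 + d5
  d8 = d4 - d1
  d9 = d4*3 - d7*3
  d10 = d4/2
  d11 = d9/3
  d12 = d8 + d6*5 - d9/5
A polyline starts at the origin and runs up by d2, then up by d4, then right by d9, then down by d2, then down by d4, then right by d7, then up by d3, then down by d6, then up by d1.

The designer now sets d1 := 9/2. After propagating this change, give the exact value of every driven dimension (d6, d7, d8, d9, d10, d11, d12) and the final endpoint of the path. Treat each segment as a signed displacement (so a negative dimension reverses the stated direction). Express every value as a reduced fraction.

d6 = -20/3
d7 = -8/3
d8 = 5/2
d9 = 29
d10 = 7/2
d11 = 29/3
d12 = -1099/30
endpoint = (79/3, 163/6)

Apply edit: d1 := 9/2
  d6 = d4/3 - 9 = -20/3
  d7 = d6 + d5 = -8/3
  d8 = d4 - d1 = 5/2
  d9 = d4*3 - d7*3 = 29
  d10 = d4/2 = 7/2
  d11 = d9/3 = 29/3
  d12 = d8 + d6*5 - d9/5 = -1099/30
Walk from origin (0, 0):
  seg 1: up by d2 = 10 → (0, 10)
  seg 2: up by d4 = 7 → (0, 17)
  seg 3: right by d9 = 29 → (29, 17)
  seg 4: down by d2 = 10 → (29, 7)
  seg 5: down by d4 = 7 → (29, 0)
  seg 6: right by d7 = -8/3 → (79/3, 0)
  seg 7: up by d3 = 16 → (79/3, 16)
  seg 8: down by d6 = -20/3 → (79/3, 68/3)
  seg 9: up by d1 = 9/2 → (79/3, 163/6)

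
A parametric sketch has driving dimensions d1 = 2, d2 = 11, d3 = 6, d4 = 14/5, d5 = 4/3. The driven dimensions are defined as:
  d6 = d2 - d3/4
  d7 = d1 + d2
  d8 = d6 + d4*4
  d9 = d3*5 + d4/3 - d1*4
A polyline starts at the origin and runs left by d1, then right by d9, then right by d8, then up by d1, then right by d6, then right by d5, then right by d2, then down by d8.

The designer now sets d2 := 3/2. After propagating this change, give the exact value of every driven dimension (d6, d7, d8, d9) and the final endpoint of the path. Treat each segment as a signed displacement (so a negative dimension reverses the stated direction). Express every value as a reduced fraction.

d6 = 0
d7 = 7/2
d8 = 56/5
d9 = 344/15
endpoint = (1049/30, -46/5)

Apply edit: d2 := 3/2
  d6 = d2 - d3/4 = 0
  d7 = d1 + d2 = 7/2
  d8 = d6 + d4*4 = 56/5
  d9 = d3*5 + d4/3 - d1*4 = 344/15
Walk from origin (0, 0):
  seg 1: left by d1 = 2 → (-2, 0)
  seg 2: right by d9 = 344/15 → (314/15, 0)
  seg 3: right by d8 = 56/5 → (482/15, 0)
  seg 4: up by d1 = 2 → (482/15, 2)
  seg 5: right by d6 = 0 → (482/15, 2)
  seg 6: right by d5 = 4/3 → (502/15, 2)
  seg 7: right by d2 = 3/2 → (1049/30, 2)
  seg 8: down by d8 = 56/5 → (1049/30, -46/5)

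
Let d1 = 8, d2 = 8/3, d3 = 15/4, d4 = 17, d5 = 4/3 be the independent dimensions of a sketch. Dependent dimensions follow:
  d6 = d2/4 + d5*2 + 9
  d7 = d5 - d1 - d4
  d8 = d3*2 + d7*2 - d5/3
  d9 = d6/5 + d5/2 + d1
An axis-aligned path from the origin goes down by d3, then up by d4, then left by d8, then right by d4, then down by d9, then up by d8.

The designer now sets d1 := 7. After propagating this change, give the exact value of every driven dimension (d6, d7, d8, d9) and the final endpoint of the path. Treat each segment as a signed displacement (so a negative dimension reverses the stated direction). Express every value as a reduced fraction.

Apply edit: d1 := 7
  d6 = d2/4 + d5*2 + 9 = 37/3
  d7 = d5 - d1 - d4 = -68/3
  d8 = d3*2 + d7*2 - d5/3 = -689/18
  d9 = d6/5 + d5/2 + d1 = 152/15
Walk from origin (0, 0):
  seg 1: down by d3 = 15/4 → (0, -15/4)
  seg 2: up by d4 = 17 → (0, 53/4)
  seg 3: left by d8 = -689/18 → (689/18, 53/4)
  seg 4: right by d4 = 17 → (995/18, 53/4)
  seg 5: down by d9 = 152/15 → (995/18, 187/60)
  seg 6: up by d8 = -689/18 → (995/18, -6329/180)

d6 = 37/3
d7 = -68/3
d8 = -689/18
d9 = 152/15
endpoint = (995/18, -6329/180)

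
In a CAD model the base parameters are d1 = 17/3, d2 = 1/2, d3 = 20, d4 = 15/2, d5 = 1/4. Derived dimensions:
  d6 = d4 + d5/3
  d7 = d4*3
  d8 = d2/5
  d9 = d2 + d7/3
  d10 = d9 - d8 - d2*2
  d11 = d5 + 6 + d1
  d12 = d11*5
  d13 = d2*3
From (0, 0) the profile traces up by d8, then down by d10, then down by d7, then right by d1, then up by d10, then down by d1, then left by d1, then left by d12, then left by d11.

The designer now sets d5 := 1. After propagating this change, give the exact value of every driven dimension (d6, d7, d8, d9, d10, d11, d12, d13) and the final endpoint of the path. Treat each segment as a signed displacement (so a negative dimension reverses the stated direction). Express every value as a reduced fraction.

Apply edit: d5 := 1
  d6 = d4 + d5/3 = 47/6
  d7 = d4*3 = 45/2
  d8 = d2/5 = 1/10
  d9 = d2 + d7/3 = 8
  d10 = d9 - d8 - d2*2 = 69/10
  d11 = d5 + 6 + d1 = 38/3
  d12 = d11*5 = 190/3
  d13 = d2*3 = 3/2
Walk from origin (0, 0):
  seg 1: up by d8 = 1/10 → (0, 1/10)
  seg 2: down by d10 = 69/10 → (0, -34/5)
  seg 3: down by d7 = 45/2 → (0, -293/10)
  seg 4: right by d1 = 17/3 → (17/3, -293/10)
  seg 5: up by d10 = 69/10 → (17/3, -112/5)
  seg 6: down by d1 = 17/3 → (17/3, -421/15)
  seg 7: left by d1 = 17/3 → (0, -421/15)
  seg 8: left by d12 = 190/3 → (-190/3, -421/15)
  seg 9: left by d11 = 38/3 → (-76, -421/15)

d6 = 47/6
d7 = 45/2
d8 = 1/10
d9 = 8
d10 = 69/10
d11 = 38/3
d12 = 190/3
d13 = 3/2
endpoint = (-76, -421/15)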